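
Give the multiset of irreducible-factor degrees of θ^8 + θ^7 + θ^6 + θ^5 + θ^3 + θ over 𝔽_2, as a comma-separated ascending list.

1, 1, 1, 2, 3

Write g(θ) = θ^8 + θ^7 + θ^6 + θ^5 + θ^3 + θ.
Roots in 𝔽_2: g(0) = 0 → root; g(1) = 0 → root.
Linear factors from roots: (θ), (θ + 1).
Complete factorization: g(θ) = (θ)·(θ + 1)^2·(θ^2 + θ + 1)·(θ^3 + θ + 1).
Factor degrees with multiplicity: 1 + 1 + 1 + 2 + 3 = 8.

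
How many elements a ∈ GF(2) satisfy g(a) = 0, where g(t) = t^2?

1

Evaluate at each of the 2 elements of GF(2):
g(0) = 0 → root; g(1) = 1.
Roots: {0}.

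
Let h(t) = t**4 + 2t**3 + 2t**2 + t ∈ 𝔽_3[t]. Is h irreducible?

Check for roots in 𝔽_3: h(0) = 0 → root; h(1) = 0 → root; h(2) = 0 → root.
h(0) = 0, so (t) divides h(t); h is reducible.

No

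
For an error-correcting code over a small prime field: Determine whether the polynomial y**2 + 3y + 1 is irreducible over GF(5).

Write g(y) = y**2 + 3y + 1.
Check for roots in GF(5): g(0) = 1; g(1) = 0 → root; g(2) = 1; g(3) = 4; g(4) = 4.
g(1) = 0, so (y − 1) divides g(y); g is reducible.

No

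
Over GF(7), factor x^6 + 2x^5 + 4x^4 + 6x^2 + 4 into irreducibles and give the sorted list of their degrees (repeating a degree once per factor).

3, 3

Write g(x) = x^6 + 2x^5 + 4x^4 + 6x^2 + 4.
Complete factorization: g(x) = (x^3 + 4x^2 + 3x + 1)·(x^3 + 5x^2 + 2x + 4).
Factor degrees with multiplicity: 3 + 3 = 6.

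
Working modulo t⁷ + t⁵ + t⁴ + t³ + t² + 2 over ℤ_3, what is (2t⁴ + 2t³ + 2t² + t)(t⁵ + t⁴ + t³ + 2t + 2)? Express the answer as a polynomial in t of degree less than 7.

Multiply in ℤ_3[t]: (2t⁴ + 2t³ + 2t² + t)·(t⁵ + t⁴ + t³ + 2t + 2) = 2t⁹ + t⁸ + 2t⁶ + t⁵ + 2t³ + 2t.
Reduce using t⁷ ≡ 2t⁵ + 2t⁴ + 2t³ + 2t² + 1 (mod t⁷ + t⁵ + t⁴ + t³ + t² + 2).
Reduced: 2t⁶ + 2t⁴ + t² + 1.

2t^6 + 2t^4 + t^2 + 1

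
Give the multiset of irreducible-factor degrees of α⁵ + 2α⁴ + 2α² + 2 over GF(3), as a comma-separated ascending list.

5

Write f(α) = α⁵ + 2α⁴ + 2α² + 2.
Roots in GF(3): f(0) = 2; f(1) = 1; f(2) = 2.
Complete factorization: f(α) = (α⁵ + 2α⁴ + 2α² + 2).
Factor degrees with multiplicity: 5 = 5.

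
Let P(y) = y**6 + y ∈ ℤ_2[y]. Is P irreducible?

No

Check for roots in ℤ_2: P(0) = 0 → root; P(1) = 0 → root.
P(0) = 0, so (y) divides P(y); P is reducible.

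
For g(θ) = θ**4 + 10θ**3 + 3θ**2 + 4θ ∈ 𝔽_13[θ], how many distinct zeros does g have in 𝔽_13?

Evaluate at each of the 13 elements of 𝔽_13:
g(0) = 0 → root; g(1) = 5; g(2) = 12; g(3) = 0 → root; g(4) = 11; g(5) = 7; g(6) = 0 → root; g(7) = 0 → root; g(8) = 2; g(9) = 12; g(10) = 8; g(11) = 5; g(12) = 3.
Roots: {0, 3, 6, 7}.

4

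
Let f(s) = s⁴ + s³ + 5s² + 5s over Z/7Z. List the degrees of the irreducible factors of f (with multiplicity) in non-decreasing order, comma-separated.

1, 1, 1, 1

Linear factors from roots: (s), (s + 4), (s + 3), (s + 1).
Complete factorization: f(s) = (s)·(s + 1)·(s + 3)·(s + 4).
Factor degrees with multiplicity: 1 + 1 + 1 + 1 = 4.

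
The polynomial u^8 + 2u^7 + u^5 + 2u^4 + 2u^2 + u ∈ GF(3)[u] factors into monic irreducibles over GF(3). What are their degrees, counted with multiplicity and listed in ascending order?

1, 1, 2, 2, 2

Write f(u) = u^8 + 2u^7 + u^5 + 2u^4 + 2u^2 + u.
Roots in GF(3): f(0) = 0 → root; f(1) = 0 → root; f(2) = 1.
Linear factors from roots: (u), (u + 2).
Complete factorization: f(u) = (u)·(u + 2)·(u^2 + u + 2)^3.
Factor degrees with multiplicity: 1 + 1 + 2 + 2 + 2 = 8.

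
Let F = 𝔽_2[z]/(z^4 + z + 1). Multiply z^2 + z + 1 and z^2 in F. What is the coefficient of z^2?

Multiply in 𝔽_2[z]: (z^2 + z + 1)·(z^2) = z^4 + z^3 + z^2.
Reduce using z^4 ≡ z + 1 (mod z^4 + z + 1).
Reduced: z^3 + z^2 + z + 1.

1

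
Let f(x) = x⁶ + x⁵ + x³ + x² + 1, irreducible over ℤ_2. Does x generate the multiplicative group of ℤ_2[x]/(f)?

Yes

|GF(2^6)^×| = 2^6 − 1 = 63. Prime factorization: 63 = 3^2·7.
f is primitive ⇔ x has order 63 in GF(2)[x]/(f), i.e. x^(63/q) ≠ 1 for each prime q | 63.
x^(21) mod f = x⁴ + x² + x + 1.
x^(9) mod f = x² + x.
None equal 1, so x has full order 63; f is primitive.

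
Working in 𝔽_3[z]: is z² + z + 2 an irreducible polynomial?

Yes

Write m(z) = z² + z + 2.
Check for roots in 𝔽_3: m(0) = 2; m(1) = 1; m(2) = 2.
No roots. A degree-2 polynomial over a field with no linear factor is irreducible.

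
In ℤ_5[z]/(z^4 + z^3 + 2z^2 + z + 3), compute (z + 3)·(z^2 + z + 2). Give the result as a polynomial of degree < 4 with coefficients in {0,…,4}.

Multiply in ℤ_5[z]: (z + 3)·(z^2 + z + 2) = z^3 + 4z^2 + 1.
Reduced: z^3 + 4z^2 + 1.

z^3 + 4z^2 + 1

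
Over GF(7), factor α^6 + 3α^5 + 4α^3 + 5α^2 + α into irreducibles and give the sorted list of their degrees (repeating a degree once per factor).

1, 1, 2, 2

Write h(α) = α^6 + 3α^5 + 4α^3 + 5α^2 + α.
Linear factors from roots: (α), (α + 6).
Complete factorization: h(α) = (α)·(α + 6)·(α^2 + 5α + 5)·(α^2 + 6α + 4).
Factor degrees with multiplicity: 1 + 1 + 2 + 2 = 6.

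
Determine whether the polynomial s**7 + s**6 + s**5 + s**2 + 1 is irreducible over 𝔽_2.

Yes

Write g(s) = s**7 + s**6 + s**5 + s**2 + 1.
Check for roots in 𝔽_2: g(0) = 1; g(1) = 1.
No roots, so no linear factors.
Monic irreducibles of degree 2 over GF(2): s**2 + s + 1.
None of them divide g (all give nonzero remainder).
Monic irreducibles of degree 3 over GF(2): s**3 + s + 1, s**3 + s**2 + 1.
None of them divide g (all give nonzero remainder).
No irreducible factor of degree ≤ 3 exists, so g is irreducible over GF(2).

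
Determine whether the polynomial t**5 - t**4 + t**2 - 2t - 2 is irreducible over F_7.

No

Write h(t) = t**5 - t**4 + t**2 - 2t - 2.
Check for roots in F_7: h(0) = 5; h(1) = 4; h(2) = 0 → root; h(3) = 2; h(4) = 4; h(5) = 0 → root; h(6) = 6.
h(2) = 0, so (t − 2) divides h(t); h is reducible.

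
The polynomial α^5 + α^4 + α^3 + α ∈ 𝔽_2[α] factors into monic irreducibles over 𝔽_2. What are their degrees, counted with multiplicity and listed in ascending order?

Write g(α) = α^5 + α^4 + α^3 + α.
Roots in 𝔽_2: g(0) = 0 → root; g(1) = 0 → root.
Linear factors from roots: (α), (α + 1).
Complete factorization: g(α) = (α)·(α + 1)·(α^3 + α + 1).
Factor degrees with multiplicity: 1 + 1 + 3 = 5.

1, 1, 3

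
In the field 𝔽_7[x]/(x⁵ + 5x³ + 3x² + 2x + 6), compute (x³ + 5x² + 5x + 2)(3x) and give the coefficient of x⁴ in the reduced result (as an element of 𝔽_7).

3

Multiply in 𝔽_7[x]: (x³ + 5x² + 5x + 2)·(3x) = 3x⁴ + x³ + x² + 6x.
Reduced: 3x⁴ + x³ + x² + 6x.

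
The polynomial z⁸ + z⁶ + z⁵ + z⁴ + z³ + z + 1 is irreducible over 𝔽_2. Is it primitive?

Write f(z) = z⁸ + z⁶ + z⁵ + z⁴ + z³ + z + 1.
|GF(2^8)^×| = 2^8 − 1 = 255. Prime factorization: 255 = 3·5·17.
f is primitive ⇔ z has order 255 in GF(2)[z]/(f), i.e. z^(255/q) ≠ 1 for each prime q | 255.
z^(85) mod f = 1
z^(51) mod f = z⁶ + z⁵ + z⁴ + z³.
z^(15) mod f = z⁷ + z⁵ + z⁴ + z³ + z².
Since z^(85) = 1, the order of z divides 85 < 255; not primitive.

No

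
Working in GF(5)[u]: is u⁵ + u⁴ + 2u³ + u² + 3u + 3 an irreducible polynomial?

Write f(u) = u⁵ + u⁴ + 2u³ + u² + 3u + 3.
Check for roots in GF(5): f(0) = 3; f(1) = 1; f(2) = 2; f(3) = 4; f(4) = 4.
No roots, so no linear factors.
Degree-2 irreducible divisors: test the 10 monic irreducibles of degree 2 over GF(5).
None of them divide f (all give nonzero remainder).
No irreducible factor of degree ≤ 2 exists, so f is irreducible over GF(5).

Yes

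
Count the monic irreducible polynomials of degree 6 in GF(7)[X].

19544

By the necklace-counting formula, N_7(6) = (1/6) Σ_{d|6} μ(6/d)·7^d.
Divisors of 6: 1, 2, 3, 6; μ(6/d) for each: 1, -1, -1, 1.
Σ = 7^1 − 7^2 − 7^3 + 7^6 = 117264.
N = 117264/6 = 19544.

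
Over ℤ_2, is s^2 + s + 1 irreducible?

Yes

Write f(s) = s^2 + s + 1.
Check for roots in ℤ_2: f(0) = 1; f(1) = 1.
No roots. A degree-2 polynomial over a field with no linear factor is irreducible.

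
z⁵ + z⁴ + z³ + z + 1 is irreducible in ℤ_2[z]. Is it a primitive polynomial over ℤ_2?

Yes

Write f(z) = z⁵ + z⁴ + z³ + z + 1.
|GF(2^5)^×| = 2^5 − 1 = 31. Prime factorization: 31 = 31.
f is primitive ⇔ z has order 31 in GF(2)[z]/(f), i.e. z^(31/q) ≠ 1 for each prime q | 31.
z^(1) mod f = z.
None equal 1, so z has full order 31; f is primitive.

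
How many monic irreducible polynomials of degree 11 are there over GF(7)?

By the necklace-counting formula, N_7(11) = (1/11) Σ_{d|11} μ(11/d)·7^d.
Divisors of 11: 1, 11; μ(11/d) for each: -1, 1.
Σ = − 7^1 + 7^11 = 1977326736.
N = 1977326736/11 = 179756976.

179756976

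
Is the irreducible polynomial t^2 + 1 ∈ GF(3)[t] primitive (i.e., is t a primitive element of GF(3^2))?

Write f(t) = t^2 + 1.
|GF(3^2)^×| = 3^2 − 1 = 8. Prime factorization: 8 = 2^3.
f is primitive ⇔ t has order 8 in GF(3)[t]/(f), i.e. t^(8/q) ≠ 1 for each prime q | 8.
t^(4) mod f = 1
Since t^(4) = 1, the order of t divides 4 < 8; not primitive.

No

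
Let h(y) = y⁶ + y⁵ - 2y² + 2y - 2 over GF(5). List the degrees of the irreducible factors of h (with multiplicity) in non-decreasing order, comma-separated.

Roots in GF(5): h(0) = 3; h(1) = 0 → root; h(2) = 0 → root; h(3) = 3; h(4) = 4.
Linear factors from roots: (y - 1), (y - 2).
Complete factorization: h(y) = (y - 2)·(y - 1)·(y² + 2y - 2)^2.
Factor degrees with multiplicity: 1 + 1 + 2 + 2 = 6.

1, 1, 2, 2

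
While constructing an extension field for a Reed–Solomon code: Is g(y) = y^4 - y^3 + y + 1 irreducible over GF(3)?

Check for roots in GF(3): g(0) = 1; g(1) = 2; g(2) = 2.
No roots, so no linear factors.
Monic irreducibles of degree 2 over GF(3): y^2 + 1, y^2 + y - 1, y^2 - y - 1.
None of them divide g (all give nonzero remainder).
No irreducible factor of degree ≤ 2 exists, so g is irreducible over GF(3).

Yes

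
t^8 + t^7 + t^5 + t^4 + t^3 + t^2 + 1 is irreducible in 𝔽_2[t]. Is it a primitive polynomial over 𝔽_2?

No

Write f(t) = t^8 + t^7 + t^5 + t^4 + t^3 + t^2 + 1.
|GF(2^8)^×| = 2^8 − 1 = 255. Prime factorization: 255 = 3·5·17.
f is primitive ⇔ t has order 255 in GF(2)[t]/(f), i.e. t^(255/q) ≠ 1 for each prime q | 255.
t^(85) mod f = 1
t^(51) mod f = t^7 + t^6 + t^2 + 1.
t^(15) mod f = t^7 + t^4 + t^2.
Since t^(85) = 1, the order of t divides 85 < 255; not primitive.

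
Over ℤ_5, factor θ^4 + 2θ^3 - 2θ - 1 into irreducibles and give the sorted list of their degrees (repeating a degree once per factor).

1, 1, 1, 1

Write g(θ) = θ^4 + 2θ^3 - 2θ - 1.
Roots in ℤ_5: g(0) = 4; g(1) = 0 → root; g(2) = 2; g(3) = 3; g(4) = 0 → root.
Linear factors from roots: (θ - 1), (θ + 1).
Complete factorization: g(θ) = (θ - 1)·(θ + 1)^3.
Factor degrees with multiplicity: 1 + 1 + 1 + 1 = 4.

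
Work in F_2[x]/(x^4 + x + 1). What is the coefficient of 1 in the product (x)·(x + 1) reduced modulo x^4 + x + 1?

Multiply in F_2[x]: (x)·(x + 1) = x^2 + x.
Reduced: x^2 + x.

0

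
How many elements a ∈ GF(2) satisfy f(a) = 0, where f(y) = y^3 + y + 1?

0

Evaluate at each of the 2 elements of GF(2):
f(0) = 1; f(1) = 1.
No element is a root.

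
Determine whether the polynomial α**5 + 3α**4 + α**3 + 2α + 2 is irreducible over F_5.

Write h(α) = α**5 + 3α**4 + α**3 + 2α + 2.
Check for roots in F_5: h(0) = 2; h(1) = 4; h(2) = 4; h(3) = 1; h(4) = 1.
No roots, so no linear factors.
Degree-2 irreducible divisors: test the 10 monic irreducibles of degree 2 over GF(5).
None of them divide h (all give nonzero remainder).
No irreducible factor of degree ≤ 2 exists, so h is irreducible over GF(5).

Yes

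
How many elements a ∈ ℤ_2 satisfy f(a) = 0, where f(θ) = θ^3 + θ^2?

2

Evaluate at each of the 2 elements of ℤ_2:
f(0) = 0 → root; f(1) = 0 → root.
Roots: {0, 1}.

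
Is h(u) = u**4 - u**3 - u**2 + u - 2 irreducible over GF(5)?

Check for roots in GF(5): h(0) = 3; h(1) = 3; h(2) = 4; h(3) = 1; h(4) = 3.
No roots, so no linear factors.
Degree-2 irreducible divisors: test the 10 monic irreducibles of degree 2 over GF(5).
None of them divide h (all give nonzero remainder).
No irreducible factor of degree ≤ 2 exists, so h is irreducible over GF(5).

Yes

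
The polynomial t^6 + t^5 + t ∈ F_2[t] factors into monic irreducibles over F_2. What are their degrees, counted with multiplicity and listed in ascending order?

1, 2, 3

Write h(t) = t^6 + t^5 + t.
Roots in F_2: h(0) = 0 → root; h(1) = 1.
Linear factors from roots: (t).
Complete factorization: h(t) = (t)·(t^2 + t + 1)·(t^3 + t + 1).
Factor degrees with multiplicity: 1 + 2 + 3 = 6.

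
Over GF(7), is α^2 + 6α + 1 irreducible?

Write P(α) = α^2 + 6α + 1.
Check for roots in GF(7): P(0) = 1; P(1) = 1; P(2) = 3; P(3) = 0 → root; P(4) = 6; P(5) = 0 → root; P(6) = 3.
P(3) = 0, so (α − 3) divides P(α); P is reducible.

No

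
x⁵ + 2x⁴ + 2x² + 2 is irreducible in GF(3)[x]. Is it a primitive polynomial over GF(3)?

Write f(x) = x⁵ + 2x⁴ + 2x² + 2.
|GF(3^5)^×| = 3^5 − 1 = 242. Prime factorization: 242 = 2·11^2.
f is primitive ⇔ x has order 242 in GF(3)[x]/(f), i.e. x^(242/q) ≠ 1 for each prime q | 242.
x^(121) mod f = 1
x^(22) mod f = x⁴ + x³ + 2x².
Since x^(121) = 1, the order of x divides 121 < 242; not primitive.

No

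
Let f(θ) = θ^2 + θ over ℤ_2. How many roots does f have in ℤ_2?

Evaluate at each of the 2 elements of ℤ_2:
f(0) = 0 → root; f(1) = 0 → root.
Roots: {0, 1}.

2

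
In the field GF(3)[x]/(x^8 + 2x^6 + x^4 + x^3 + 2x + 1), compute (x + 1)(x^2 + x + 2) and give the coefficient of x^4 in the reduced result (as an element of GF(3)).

Multiply in GF(3)[x]: (x + 1)·(x^2 + x + 2) = x^3 + 2x^2 + 2.
Reduced: x^3 + 2x^2 + 2.

0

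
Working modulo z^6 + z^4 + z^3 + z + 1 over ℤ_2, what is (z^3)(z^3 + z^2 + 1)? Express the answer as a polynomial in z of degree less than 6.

z^5 + z^4 + z + 1

Multiply in ℤ_2[z]: (z^3)·(z^3 + z^2 + 1) = z^6 + z^5 + z^3.
Reduce using z^6 ≡ z^4 + z^3 + z + 1 (mod z^6 + z^4 + z^3 + z + 1).
Reduced: z^5 + z^4 + z + 1.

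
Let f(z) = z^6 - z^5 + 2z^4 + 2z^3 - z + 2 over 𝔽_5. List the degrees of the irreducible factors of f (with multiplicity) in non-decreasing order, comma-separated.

1, 1, 1, 3

Roots in 𝔽_5: f(0) = 2; f(1) = 0 → root; f(2) = 0 → root; f(3) = 1; f(4) = 0 → root.
Linear factors from roots: (z - 1), (z - 2), (z + 1).
Complete factorization: f(z) = (z + 1)·(z - 2)·(z - 1)·(z^3 + z^2 + 1).
Factor degrees with multiplicity: 1 + 1 + 1 + 3 = 6.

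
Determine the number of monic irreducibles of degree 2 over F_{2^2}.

Gauss's count: N_{4}(2) = (1/2) Σ_{d|2} μ(2/d)·4^d.
Divisors of 2: 1, 2; μ(2/d) for each: -1, 1.
Σ = − 4^1 + 4^2 = 12.
N = 12/2 = 6.

6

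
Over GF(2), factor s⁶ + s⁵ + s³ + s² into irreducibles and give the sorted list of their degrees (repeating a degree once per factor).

1, 1, 1, 1, 2

Write g(s) = s⁶ + s⁵ + s³ + s².
Roots in GF(2): g(0) = 0 → root; g(1) = 0 → root.
Linear factors from roots: (s), (s + 1).
Complete factorization: g(s) = (s)^2·(s + 1)^2·(s² + s + 1).
Factor degrees with multiplicity: 1 + 1 + 1 + 1 + 2 = 6.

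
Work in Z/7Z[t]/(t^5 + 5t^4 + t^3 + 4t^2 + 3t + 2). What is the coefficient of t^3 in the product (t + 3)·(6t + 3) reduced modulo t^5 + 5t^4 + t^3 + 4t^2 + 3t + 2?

0

Multiply in Z/7Z[t]: (t + 3)·(6t + 3) = 6t^2 + 2.
Reduced: 6t^2 + 2.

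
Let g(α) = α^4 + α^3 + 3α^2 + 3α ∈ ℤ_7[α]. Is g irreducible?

No

Check for roots in ℤ_7: g(0) = 0 → root; g(1) = 1; g(2) = 0 → root; g(3) = 4; g(4) = 2; g(5) = 0 → root; g(6) = 0 → root.
g(0) = 0, so (α) divides g(α); g is reducible.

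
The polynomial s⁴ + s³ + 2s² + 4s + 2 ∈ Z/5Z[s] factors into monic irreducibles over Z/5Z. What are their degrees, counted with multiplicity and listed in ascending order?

1, 1, 1, 1

Write h(s) = s⁴ + s³ + 2s² + 4s + 2.
Roots in Z/5Z: h(0) = 2; h(1) = 0 → root; h(2) = 2; h(3) = 0 → root; h(4) = 0 → root.
Linear factors from roots: (s + 4), (s + 2), (s + 1).
Complete factorization: h(s) = (s + 1)·(s + 2)·(s + 4)^2.
Factor degrees with multiplicity: 1 + 1 + 1 + 1 = 4.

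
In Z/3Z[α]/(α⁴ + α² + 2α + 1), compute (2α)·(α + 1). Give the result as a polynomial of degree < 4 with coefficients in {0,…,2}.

Multiply in Z/3Z[α]: (2α)·(α + 1) = 2α² + 2α.
Reduced: 2α² + 2α.

2α^2 + 2α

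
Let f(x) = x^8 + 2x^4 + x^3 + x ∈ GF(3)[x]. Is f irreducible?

No

Check for roots in GF(3): f(0) = 0 → root; f(1) = 2; f(2) = 1.
f(0) = 0, so (x) divides f(x); f is reducible.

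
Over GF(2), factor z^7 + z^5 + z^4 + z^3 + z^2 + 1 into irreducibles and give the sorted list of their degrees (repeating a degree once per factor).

Write h(z) = z^7 + z^5 + z^4 + z^3 + z^2 + 1.
Roots in GF(2): h(0) = 1; h(1) = 0 → root.
Linear factors from roots: (z + 1).
Complete factorization: h(z) = (z + 1)·(z^2 + z + 1)^3.
Factor degrees with multiplicity: 1 + 2 + 2 + 2 = 7.

1, 2, 2, 2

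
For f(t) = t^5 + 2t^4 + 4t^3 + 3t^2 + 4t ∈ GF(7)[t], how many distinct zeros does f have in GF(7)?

Evaluate at each of the 7 elements of GF(7):
f(0) = 0 → root; f(1) = 0 → root; f(2) = 4; f(3) = 6; f(4) = 1; f(5) = 0 → root; f(6) = 3.
Roots: {0, 1, 5}.

3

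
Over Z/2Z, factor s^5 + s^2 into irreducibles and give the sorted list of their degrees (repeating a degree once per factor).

1, 1, 1, 2

Write h(s) = s^5 + s^2.
Roots in Z/2Z: h(0) = 0 → root; h(1) = 0 → root.
Linear factors from roots: (s), (s + 1).
Complete factorization: h(s) = (s + 1)·(s)^2·(s^2 + s + 1).
Factor degrees with multiplicity: 1 + 1 + 1 + 2 = 5.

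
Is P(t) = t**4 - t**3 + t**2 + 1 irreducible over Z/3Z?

Yes

Check for roots in Z/3Z: P(0) = 1; P(1) = 2; P(2) = 1.
No roots, so no linear factors.
Monic irreducibles of degree 2 over GF(3): t**2 + 1, t**2 + t - 1, t**2 - t - 1.
None of them divide P (all give nonzero remainder).
No irreducible factor of degree ≤ 2 exists, so P is irreducible over GF(3).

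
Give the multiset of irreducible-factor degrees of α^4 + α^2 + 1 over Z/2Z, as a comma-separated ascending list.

Write f(α) = α^4 + α^2 + 1.
Roots in Z/2Z: f(0) = 1; f(1) = 1.
Complete factorization: f(α) = (α^2 + α + 1)^2.
Factor degrees with multiplicity: 2 + 2 = 4.

2, 2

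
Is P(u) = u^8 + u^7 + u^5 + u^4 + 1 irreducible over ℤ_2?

Yes

Check for roots in ℤ_2: P(0) = 1; P(1) = 1.
No roots, so no linear factors.
Monic irreducibles of degree 2 over GF(2): u^2 + u + 1.
None of them divide P (all give nonzero remainder).
Monic irreducibles of degree 3 over GF(2): u^3 + u + 1, u^3 + u^2 + 1.
None of them divide P (all give nonzero remainder).
Monic irreducibles of degree 4 over GF(2): u^4 + u + 1, u^4 + u^3 + 1, u^4 + u^3 + u^2 + u + 1.
None of them divide P (all give nonzero remainder).
No irreducible factor of degree ≤ 4 exists, so P is irreducible over GF(2).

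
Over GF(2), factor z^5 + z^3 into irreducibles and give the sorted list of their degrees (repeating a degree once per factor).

Write h(z) = z^5 + z^3.
Roots in GF(2): h(0) = 0 → root; h(1) = 0 → root.
Linear factors from roots: (z), (z + 1).
Complete factorization: h(z) = (z + 1)^2·(z)^3.
Factor degrees with multiplicity: 1 + 1 + 1 + 1 + 1 = 5.

1, 1, 1, 1, 1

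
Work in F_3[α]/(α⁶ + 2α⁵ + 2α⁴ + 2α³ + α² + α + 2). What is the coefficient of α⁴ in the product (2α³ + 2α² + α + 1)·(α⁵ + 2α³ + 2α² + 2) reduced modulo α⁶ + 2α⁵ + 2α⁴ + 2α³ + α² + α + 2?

1

Multiply in F_3[α]: (2α³ + 2α² + α + 1)·(α⁵ + 2α³ + 2α² + 2) = 2α⁸ + 2α⁷ + 2α⁶ + 2α³ + 2α + 2.
Reduce using α⁶ ≡ α⁵ + α⁴ + α³ + 2α² + 2α + 1 (mod α⁶ + 2α⁵ + 2α⁴ + 2α³ + α² + α + 2).
Reduced: 2α⁵ + α⁴ + α³ + 2α² + α + 1.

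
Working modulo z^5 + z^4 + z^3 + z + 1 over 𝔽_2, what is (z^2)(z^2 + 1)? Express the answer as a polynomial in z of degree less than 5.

Multiply in 𝔽_2[z]: (z^2)·(z^2 + 1) = z^4 + z^2.
Reduced: z^4 + z^2.

z^4 + z^2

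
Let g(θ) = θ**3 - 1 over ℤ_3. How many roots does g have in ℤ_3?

Evaluate at each of the 3 elements of ℤ_3:
g(0) = 2; g(1) = 0 → root; g(2) = 1.
Roots: {1}.

1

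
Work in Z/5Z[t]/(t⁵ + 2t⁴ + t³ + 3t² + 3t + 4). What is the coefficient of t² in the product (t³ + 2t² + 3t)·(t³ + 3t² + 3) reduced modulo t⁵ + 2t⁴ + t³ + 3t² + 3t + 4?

Multiply in Z/5Z[t]: (t³ + 2t² + 3t)·(t³ + 3t² + 3) = t⁶ + 4t⁴ + 2t³ + t² + 4t.
Reduce using t⁵ ≡ 3t⁴ + 4t³ + 2t² + 2t + 1 (mod t⁵ + 2t⁴ + t³ + 3t² + 3t + 4).
Reduced: 2t⁴ + t³ + 4t² + t + 3.

4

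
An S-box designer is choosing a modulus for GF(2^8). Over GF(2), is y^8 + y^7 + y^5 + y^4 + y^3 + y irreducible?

No

Write g(y) = y^8 + y^7 + y^5 + y^4 + y^3 + y.
Check for roots in GF(2): g(0) = 0 → root; g(1) = 0 → root.
g(0) = 0, so (y) divides g(y); g is reducible.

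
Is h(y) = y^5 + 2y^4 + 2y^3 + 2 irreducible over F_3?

Yes

Check for roots in F_3: h(0) = 2; h(1) = 1; h(2) = 1.
No roots, so no linear factors.
Monic irreducibles of degree 2 over GF(3): y^2 + 1, y^2 + y + 2, y^2 + 2y + 2.
None of them divide h (all give nonzero remainder).
No irreducible factor of degree ≤ 2 exists, so h is irreducible over GF(3).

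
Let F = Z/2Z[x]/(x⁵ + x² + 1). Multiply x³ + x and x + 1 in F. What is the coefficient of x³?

1

Multiply in Z/2Z[x]: (x³ + x)·(x + 1) = x⁴ + x³ + x² + x.
Reduced: x⁴ + x³ + x² + x.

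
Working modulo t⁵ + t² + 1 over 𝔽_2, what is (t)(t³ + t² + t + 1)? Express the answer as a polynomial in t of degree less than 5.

Multiply in 𝔽_2[t]: (t)·(t³ + t² + t + 1) = t⁴ + t³ + t² + t.
Reduced: t⁴ + t³ + t² + t.

t^4 + t^3 + t^2 + t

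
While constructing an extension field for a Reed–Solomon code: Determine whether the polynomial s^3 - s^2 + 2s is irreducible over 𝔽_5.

Write f(s) = s^3 - s^2 + 2s.
Check for roots in 𝔽_5: f(0) = 0 → root; f(1) = 2; f(2) = 3; f(3) = 4; f(4) = 1.
f(0) = 0, so (s) divides f(s); f is reducible.

No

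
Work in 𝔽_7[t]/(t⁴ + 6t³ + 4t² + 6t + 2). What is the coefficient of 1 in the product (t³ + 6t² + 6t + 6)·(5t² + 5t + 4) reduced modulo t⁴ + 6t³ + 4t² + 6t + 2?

0

Multiply in 𝔽_7[t]: (t³ + 6t² + 6t + 6)·(5t² + 5t + 4) = 5t⁵ + t³ + 5t + 3.
Reduce using t⁴ ≡ t³ + 3t² + t + 5 (mod t⁴ + 6t³ + 4t² + 6t + 2).
Reduced: 6t².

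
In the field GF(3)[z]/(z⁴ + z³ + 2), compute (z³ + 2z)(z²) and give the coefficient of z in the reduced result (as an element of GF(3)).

Multiply in GF(3)[z]: (z³ + 2z)·(z²) = z⁵ + 2z³.
Reduce using z⁴ ≡ 2z³ + 1 (mod z⁴ + z³ + 2).
Reduced: z + 2.

1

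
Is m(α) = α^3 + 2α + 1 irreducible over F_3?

Check for roots in F_3: m(0) = 1; m(1) = 1; m(2) = 1.
No roots. A degree-3 polynomial over a field with no linear factor is irreducible.

Yes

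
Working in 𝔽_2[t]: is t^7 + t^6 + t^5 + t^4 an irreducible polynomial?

No

Write m(t) = t^7 + t^6 + t^5 + t^4.
Check for roots in 𝔽_2: m(0) = 0 → root; m(1) = 0 → root.
m(0) = 0, so (t) divides m(t); m is reducible.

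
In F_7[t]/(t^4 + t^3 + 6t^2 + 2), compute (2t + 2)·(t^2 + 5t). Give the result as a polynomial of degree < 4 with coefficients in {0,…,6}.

2t^3 + 5t^2 + 3t

Multiply in F_7[t]: (2t + 2)·(t^2 + 5t) = 2t^3 + 5t^2 + 3t.
Reduced: 2t^3 + 5t^2 + 3t.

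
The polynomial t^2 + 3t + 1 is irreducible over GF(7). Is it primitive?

Write f(t) = t^2 + 3t + 1.
|GF(7^2)^×| = 7^2 − 1 = 48. Prime factorization: 48 = 2^4·3.
f is primitive ⇔ t has order 48 in GF(7)[t]/(f), i.e. t^(48/q) ≠ 1 for each prime q | 48.
t^(24) mod f = 1
t^(16) mod f = 1
Since t^(24) = 1, the order of t divides 24 < 48; not primitive.

No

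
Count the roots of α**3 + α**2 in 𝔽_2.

2

Write h(α) = α**3 + α**2.
Evaluate at each of the 2 elements of 𝔽_2:
h(0) = 0 → root; h(1) = 0 → root.
Roots: {0, 1}.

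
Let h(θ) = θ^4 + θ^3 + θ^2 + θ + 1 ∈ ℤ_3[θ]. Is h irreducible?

Check for roots in ℤ_3: h(0) = 1; h(1) = 2; h(2) = 1.
No roots, so no linear factors.
Monic irreducibles of degree 2 over GF(3): θ^2 + 1, θ^2 + θ + 2, θ^2 + 2θ + 2.
None of them divide h (all give nonzero remainder).
No irreducible factor of degree ≤ 2 exists, so h is irreducible over GF(3).

Yes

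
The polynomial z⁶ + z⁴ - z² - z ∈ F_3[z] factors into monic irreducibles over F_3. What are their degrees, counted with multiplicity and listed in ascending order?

Write g(z) = z⁶ + z⁴ - z² - z.
Roots in F_3: g(0) = 0 → root; g(1) = 0 → root; g(2) = 2.
Linear factors from roots: (z), (z - 1).
Complete factorization: g(z) = (z)·(z - 1)·(z² - z - 1)^2.
Factor degrees with multiplicity: 1 + 1 + 2 + 2 = 6.

1, 1, 2, 2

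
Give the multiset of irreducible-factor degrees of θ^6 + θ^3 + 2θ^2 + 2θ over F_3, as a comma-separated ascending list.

Write f(θ) = θ^6 + θ^3 + 2θ^2 + 2θ.
Roots in F_3: f(0) = 0 → root; f(1) = 0 → root; f(2) = 0 → root.
Linear factors from roots: (θ), (θ + 2), (θ + 1).
Complete factorization: f(θ) = (θ)·(θ + 1)·(θ + 2)^2·(θ^2 + θ + 2).
Factor degrees with multiplicity: 1 + 1 + 1 + 1 + 2 = 6.

1, 1, 1, 1, 2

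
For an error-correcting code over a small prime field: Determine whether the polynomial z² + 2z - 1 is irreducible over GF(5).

Write h(z) = z² + 2z - 1.
Check for roots in GF(5): h(0) = 4; h(1) = 2; h(2) = 2; h(3) = 4; h(4) = 3.
No roots. A degree-2 polynomial over a field with no linear factor is irreducible.

Yes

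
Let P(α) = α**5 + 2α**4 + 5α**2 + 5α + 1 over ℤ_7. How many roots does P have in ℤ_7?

Evaluate at each of the 7 elements of ℤ_7:
P(0) = 1; P(1) = 0 → root; P(2) = 4; P(3) = 4; P(4) = 6; P(5) = 4; P(6) = 2.
Roots: {1}.

1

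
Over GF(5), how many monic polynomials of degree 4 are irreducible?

150

x^(5^4) − x is the product of all monic irreducibles of degree dividing 4; Möbius inversion gives N = (1/4) Σ μ(4/d)·5^d.
Divisors of 4: 1, 2, 4; μ(4/d) for each: 0, -1, 1.
Σ = − 5^2 + 5^4 = 600.
N = 600/4 = 150.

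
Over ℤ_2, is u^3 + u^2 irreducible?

No

Write P(u) = u^3 + u^2.
Check for roots in ℤ_2: P(0) = 0 → root; P(1) = 0 → root.
P(0) = 0, so (u) divides P(u); P is reducible.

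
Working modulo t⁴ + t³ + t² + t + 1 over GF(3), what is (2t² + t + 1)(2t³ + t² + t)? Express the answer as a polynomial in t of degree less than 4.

Multiply in GF(3)[t]: (2t² + t + 1)·(2t³ + t² + t) = t⁵ + t⁴ + 2t³ + 2t² + t.
Reduce using t⁴ ≡ 2t³ + 2t² + 2t + 2 (mod t⁴ + t³ + t² + t + 1).
Reduced: t³ + t².

t^3 + t^2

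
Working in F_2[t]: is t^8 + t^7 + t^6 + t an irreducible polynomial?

Write f(t) = t^8 + t^7 + t^6 + t.
Check for roots in F_2: f(0) = 0 → root; f(1) = 0 → root.
f(0) = 0, so (t) divides f(t); f is reducible.

No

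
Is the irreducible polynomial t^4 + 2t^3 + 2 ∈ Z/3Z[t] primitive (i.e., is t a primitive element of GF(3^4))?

Yes

Write f(t) = t^4 + 2t^3 + 2.
|GF(3^4)^×| = 3^4 − 1 = 80. Prime factorization: 80 = 2^4·5.
f is primitive ⇔ t has order 80 in GF(3)[t]/(f), i.e. t^(80/q) ≠ 1 for each prime q | 80.
t^(40) mod f = 2.
t^(16) mod f = 2t^2 + t + 2.
None equal 1, so t has full order 80; f is primitive.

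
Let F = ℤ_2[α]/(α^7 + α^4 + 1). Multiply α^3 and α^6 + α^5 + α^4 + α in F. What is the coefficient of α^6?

Multiply in ℤ_2[α]: (α^3)·(α^6 + α^5 + α^4 + α) = α^9 + α^8 + α^7 + α^4.
Reduce using α^7 ≡ α^4 + 1 (mod α^7 + α^4 + 1).
Reduced: α^6 + α^5 + α^2 + α + 1.

1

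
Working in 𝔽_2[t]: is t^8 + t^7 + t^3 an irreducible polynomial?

Write m(t) = t^8 + t^7 + t^3.
Check for roots in 𝔽_2: m(0) = 0 → root; m(1) = 1.
m(0) = 0, so (t) divides m(t); m is reducible.

No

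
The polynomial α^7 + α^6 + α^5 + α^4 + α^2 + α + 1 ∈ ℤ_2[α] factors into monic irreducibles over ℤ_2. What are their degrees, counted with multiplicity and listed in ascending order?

7

Write h(α) = α^7 + α^6 + α^5 + α^4 + α^2 + α + 1.
Roots in ℤ_2: h(0) = 1; h(1) = 1.
Complete factorization: h(α) = (α^7 + α^6 + α^5 + α^4 + α^2 + α + 1).
Factor degrees with multiplicity: 7 = 7.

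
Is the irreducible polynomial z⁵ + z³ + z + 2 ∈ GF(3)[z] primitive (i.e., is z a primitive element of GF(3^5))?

No

Write f(z) = z⁵ + z³ + z + 2.
|GF(3^5)^×| = 3^5 − 1 = 242. Prime factorization: 242 = 2·11^2.
f is primitive ⇔ z has order 242 in GF(3)[z]/(f), i.e. z^(242/q) ≠ 1 for each prime q | 242.
z^(121) mod f = 1
z^(22) mod f = z⁴ + z² + 2.
Since z^(121) = 1, the order of z divides 121 < 242; not primitive.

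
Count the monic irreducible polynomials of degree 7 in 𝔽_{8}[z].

299592

x^(8^7) − x is the product of all monic irreducibles of degree dividing 7; Möbius inversion gives N = (1/7) Σ μ(7/d)·8^d.
Divisors of 7: 1, 7; μ(7/d) for each: -1, 1.
Σ = − 8^1 + 8^7 = 2097144.
N = 2097144/7 = 299592.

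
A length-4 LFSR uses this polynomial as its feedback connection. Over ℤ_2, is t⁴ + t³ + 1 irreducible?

Yes

Write m(t) = t⁴ + t³ + 1.
Check for roots in ℤ_2: m(0) = 1; m(1) = 1.
No roots, so no linear factors.
Monic irreducibles of degree 2 over GF(2): t² + t + 1.
None of them divide m (all give nonzero remainder).
No irreducible factor of degree ≤ 2 exists, so m is irreducible over GF(2).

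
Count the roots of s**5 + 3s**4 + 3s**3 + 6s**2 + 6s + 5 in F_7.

1

Write f(s) = s**5 + 3s**4 + 3s**3 + 6s**2 + 6s + 5.
Evaluate at each of the 7 elements of F_7:
f(0) = 5; f(1) = 3; f(2) = 5; f(3) = 0 → root; f(4) = 2; f(5) = 2; f(6) = 4.
Roots: {3}.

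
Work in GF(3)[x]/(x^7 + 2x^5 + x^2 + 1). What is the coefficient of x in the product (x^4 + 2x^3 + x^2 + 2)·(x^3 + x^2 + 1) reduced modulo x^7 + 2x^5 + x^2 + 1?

Multiply in GF(3)[x]: (x^4 + 2x^3 + x^2 + 2)·(x^3 + x^2 + 1) = x^7 + 2x^4 + x^3 + 2.
Reduce using x^7 ≡ x^5 + 2x^2 + 2 (mod x^7 + 2x^5 + x^2 + 1).
Reduced: x^5 + 2x^4 + x^3 + 2x^2 + 1.

0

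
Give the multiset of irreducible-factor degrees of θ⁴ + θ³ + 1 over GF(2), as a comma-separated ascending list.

Write h(θ) = θ⁴ + θ³ + 1.
Roots in GF(2): h(0) = 1; h(1) = 1.
Complete factorization: h(θ) = (θ⁴ + θ³ + 1).
Factor degrees with multiplicity: 4 = 4.

4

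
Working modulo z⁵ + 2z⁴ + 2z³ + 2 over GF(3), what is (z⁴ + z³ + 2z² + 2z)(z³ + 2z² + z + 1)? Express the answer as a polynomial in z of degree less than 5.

Multiply in GF(3)[z]: (z⁴ + z³ + 2z² + 2z)·(z³ + 2z² + z + 1) = z⁷ + 2z⁵ + 2z⁴ + z³ + z² + 2z.
Reduce using z⁵ ≡ z⁴ + z³ + 1 (mod z⁵ + 2z⁴ + 2z³ + 2).
Reduced: z⁴ + 2z³ + 2z² + 1.

z^4 + 2z^3 + 2z^2 + 1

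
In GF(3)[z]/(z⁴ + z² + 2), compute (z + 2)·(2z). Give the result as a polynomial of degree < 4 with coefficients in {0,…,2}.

2z^2 + z

Multiply in GF(3)[z]: (z + 2)·(2z) = 2z² + z.
Reduced: 2z² + z.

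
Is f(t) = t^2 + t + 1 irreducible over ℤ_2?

Yes

Check for roots in ℤ_2: f(0) = 1; f(1) = 1.
No roots. A degree-2 polynomial over a field with no linear factor is irreducible.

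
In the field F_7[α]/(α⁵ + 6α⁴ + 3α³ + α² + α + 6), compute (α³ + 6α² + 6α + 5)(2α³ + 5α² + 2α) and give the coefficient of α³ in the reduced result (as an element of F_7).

Multiply in F_7[α]: (α³ + 6α² + 6α + 5)·(2α³ + 5α² + 2α) = 2α⁶ + 3α⁵ + 2α⁴ + 3α³ + 2α² + 3α.
Reduce using α⁵ ≡ α⁴ + 4α³ + 6α² + 6α + 1 (mod α⁵ + 6α⁴ + 3α³ + α² + α + 6).
Reduced: α⁴ + 2α² + 5.

0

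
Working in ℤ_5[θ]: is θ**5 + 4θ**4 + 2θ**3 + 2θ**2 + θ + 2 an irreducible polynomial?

Yes

Write P(θ) = θ**5 + 4θ**4 + 2θ**3 + 2θ**2 + θ + 2.
Check for roots in ℤ_5: P(0) = 2; P(1) = 2; P(2) = 4; P(3) = 4; P(4) = 4.
No roots, so no linear factors.
Degree-2 irreducible divisors: test the 10 monic irreducibles of degree 2 over GF(5).
None of them divide P (all give nonzero remainder).
No irreducible factor of degree ≤ 2 exists, so P is irreducible over GF(5).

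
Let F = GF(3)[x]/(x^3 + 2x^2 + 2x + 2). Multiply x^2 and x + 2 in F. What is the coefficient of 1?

Multiply in GF(3)[x]: (x^2)·(x + 2) = x^3 + 2x^2.
Reduce using x^3 ≡ x^2 + x + 1 (mod x^3 + 2x^2 + 2x + 2).
Reduced: x + 1.

1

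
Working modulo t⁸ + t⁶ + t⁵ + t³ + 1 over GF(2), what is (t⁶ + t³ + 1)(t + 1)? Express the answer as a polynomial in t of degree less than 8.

Multiply in GF(2)[t]: (t⁶ + t³ + 1)·(t + 1) = t⁷ + t⁶ + t⁴ + t³ + t + 1.
Reduced: t⁷ + t⁶ + t⁴ + t³ + t + 1.

t^7 + t^6 + t^4 + t^3 + t + 1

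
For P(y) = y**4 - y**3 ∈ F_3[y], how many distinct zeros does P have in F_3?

2

Evaluate at each of the 3 elements of F_3:
P(0) = 0 → root; P(1) = 0 → root; P(2) = 2.
Roots: {0, 1}.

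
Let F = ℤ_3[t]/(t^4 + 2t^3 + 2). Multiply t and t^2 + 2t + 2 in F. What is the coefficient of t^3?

1

Multiply in ℤ_3[t]: (t)·(t^2 + 2t + 2) = t^3 + 2t^2 + 2t.
Reduced: t^3 + 2t^2 + 2t.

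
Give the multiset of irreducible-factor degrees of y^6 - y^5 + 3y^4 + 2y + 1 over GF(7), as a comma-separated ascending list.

Write h(y) = y^6 - y^5 + 3y^4 + 2y + 1.
Complete factorization: h(y) = (y^6 - y^5 + 3y^4 + 2y + 1).
Factor degrees with multiplicity: 6 = 6.

6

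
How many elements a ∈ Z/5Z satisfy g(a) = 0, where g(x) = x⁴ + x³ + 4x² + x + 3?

Evaluate at each of the 5 elements of Z/5Z:
g(0) = 3; g(1) = 0 → root; g(2) = 0 → root; g(3) = 0 → root; g(4) = 1.
Roots: {1, 2, 3}.

3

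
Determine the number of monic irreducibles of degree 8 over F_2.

30

Gauss's count: N_{2}(8) = (1/8) Σ_{d|8} μ(8/d)·2^d.
Divisors of 8: 1, 2, 4, 8; μ(8/d) for each: 0, 0, -1, 1.
Σ = − 2^4 + 2^8 = 240.
N = 240/8 = 30.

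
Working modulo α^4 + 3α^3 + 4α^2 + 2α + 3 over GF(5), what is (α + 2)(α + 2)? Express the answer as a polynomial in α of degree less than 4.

α^2 + 4α + 4

Multiply in GF(5)[α]: (α + 2)·(α + 2) = α^2 + 4α + 4.
Reduced: α^2 + 4α + 4.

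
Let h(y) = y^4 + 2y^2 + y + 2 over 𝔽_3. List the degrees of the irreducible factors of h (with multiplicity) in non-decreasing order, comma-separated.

1, 1, 2

Roots in 𝔽_3: h(0) = 2; h(1) = 0 → root; h(2) = 1.
Linear factors from roots: (y + 2).
Complete factorization: h(y) = (y + 2)^2·(y^2 + 2y + 2).
Factor degrees with multiplicity: 1 + 1 + 2 = 4.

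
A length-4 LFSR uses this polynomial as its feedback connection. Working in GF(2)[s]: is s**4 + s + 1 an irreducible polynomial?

Yes

Write m(s) = s**4 + s + 1.
Check for roots in GF(2): m(0) = 1; m(1) = 1.
No roots, so no linear factors.
Monic irreducibles of degree 2 over GF(2): s**2 + s + 1.
None of them divide m (all give nonzero remainder).
No irreducible factor of degree ≤ 2 exists, so m is irreducible over GF(2).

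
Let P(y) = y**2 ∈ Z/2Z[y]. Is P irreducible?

Check for roots in Z/2Z: P(0) = 0 → root; P(1) = 1.
P(0) = 0, so (y) divides P(y); P is reducible.

No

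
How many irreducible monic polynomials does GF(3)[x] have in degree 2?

3

x^(3^2) − x is the product of all monic irreducibles of degree dividing 2; Möbius inversion gives N = (1/2) Σ μ(2/d)·3^d.
Divisors of 2: 1, 2; μ(2/d) for each: -1, 1.
Σ = − 3^1 + 3^2 = 6.
N = 6/2 = 3.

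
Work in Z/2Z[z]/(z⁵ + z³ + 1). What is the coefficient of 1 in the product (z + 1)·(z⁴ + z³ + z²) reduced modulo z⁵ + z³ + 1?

Multiply in Z/2Z[z]: (z + 1)·(z⁴ + z³ + z²) = z⁵ + z².
Reduce using z⁵ ≡ z³ + 1 (mod z⁵ + z³ + 1).
Reduced: z³ + z² + 1.

1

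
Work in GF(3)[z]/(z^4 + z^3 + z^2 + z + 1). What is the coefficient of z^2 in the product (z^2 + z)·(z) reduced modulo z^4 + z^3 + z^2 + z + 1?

1

Multiply in GF(3)[z]: (z^2 + z)·(z) = z^3 + z^2.
Reduced: z^3 + z^2.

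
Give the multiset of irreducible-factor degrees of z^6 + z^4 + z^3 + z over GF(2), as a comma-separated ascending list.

Write f(z) = z^6 + z^4 + z^3 + z.
Roots in GF(2): f(0) = 0 → root; f(1) = 0 → root.
Linear factors from roots: (z), (z + 1).
Complete factorization: f(z) = (z)·(z + 1)^3·(z^2 + z + 1).
Factor degrees with multiplicity: 1 + 1 + 1 + 1 + 2 = 6.

1, 1, 1, 1, 2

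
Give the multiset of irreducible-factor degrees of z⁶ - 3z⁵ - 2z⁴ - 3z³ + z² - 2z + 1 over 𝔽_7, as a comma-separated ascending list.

1, 1, 1, 3

Write h(z) = z⁶ - 3z⁵ - 2z⁴ - 3z³ + z² - 2z + 1.
Linear factors from roots: (z - 1), (z + 3), (z + 2).
Complete factorization: h(z) = (z + 2)·(z + 3)·(z - 1)·(z³ - 3z + 1).
Factor degrees with multiplicity: 1 + 1 + 1 + 3 = 6.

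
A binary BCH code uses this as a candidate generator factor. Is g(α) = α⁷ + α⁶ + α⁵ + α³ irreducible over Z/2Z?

No

Check for roots in Z/2Z: g(0) = 0 → root; g(1) = 0 → root.
g(0) = 0, so (α) divides g(α); g is reducible.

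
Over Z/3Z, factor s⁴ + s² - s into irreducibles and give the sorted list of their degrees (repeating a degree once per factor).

Write h(s) = s⁴ + s² - s.
Roots in Z/3Z: h(0) = 0 → root; h(1) = 1; h(2) = 0 → root.
Linear factors from roots: (s), (s + 1).
Complete factorization: h(s) = (s)·(s + 1)·(s² - s - 1).
Factor degrees with multiplicity: 1 + 1 + 2 = 4.

1, 1, 2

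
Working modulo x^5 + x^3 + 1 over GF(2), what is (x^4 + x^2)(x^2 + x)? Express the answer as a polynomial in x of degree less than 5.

Multiply in GF(2)[x]: (x^4 + x^2)·(x^2 + x) = x^6 + x^5 + x^4 + x^3.
Reduce using x^5 ≡ x^3 + 1 (mod x^5 + x^3 + 1).
Reduced: x + 1.

x + 1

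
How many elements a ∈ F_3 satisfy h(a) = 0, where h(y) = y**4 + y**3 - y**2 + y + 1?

1

Evaluate at each of the 3 elements of F_3:
h(0) = 1; h(1) = 0 → root; h(2) = 2.
Roots: {1}.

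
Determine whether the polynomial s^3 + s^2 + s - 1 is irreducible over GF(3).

Yes

Write m(s) = s^3 + s^2 + s - 1.
Check for roots in GF(3): m(0) = 2; m(1) = 2; m(2) = 1.
No roots. A degree-3 polynomial over a field with no linear factor is irreducible.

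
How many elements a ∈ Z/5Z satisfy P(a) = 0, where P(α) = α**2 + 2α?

Evaluate at each of the 5 elements of Z/5Z:
P(0) = 0 → root; P(1) = 3; P(2) = 3; P(3) = 0 → root; P(4) = 4.
Roots: {0, 3}.

2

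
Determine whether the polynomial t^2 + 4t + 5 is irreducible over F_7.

Yes

Write P(t) = t^2 + 4t + 5.
Check for roots in F_7: P(0) = 5; P(1) = 3; P(2) = 3; P(3) = 5; P(4) = 2; P(5) = 1; P(6) = 2.
No roots. A degree-2 polynomial over a field with no linear factor is irreducible.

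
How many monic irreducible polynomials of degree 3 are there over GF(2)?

2

x^(2^3) − x is the product of all monic irreducibles of degree dividing 3; Möbius inversion gives N = (1/3) Σ μ(3/d)·2^d.
Divisors of 3: 1, 3; μ(3/d) for each: -1, 1.
Σ = − 2^1 + 2^3 = 6.
N = 6/3 = 2.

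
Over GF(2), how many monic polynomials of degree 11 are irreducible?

186

x^(2^11) − x is the product of all monic irreducibles of degree dividing 11; Möbius inversion gives N = (1/11) Σ μ(11/d)·2^d.
Divisors of 11: 1, 11; μ(11/d) for each: -1, 1.
Σ = − 2^1 + 2^11 = 2046.
N = 2046/11 = 186.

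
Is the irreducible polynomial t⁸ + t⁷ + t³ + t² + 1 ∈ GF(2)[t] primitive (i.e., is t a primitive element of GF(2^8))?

Write f(t) = t⁸ + t⁷ + t³ + t² + 1.
|GF(2^8)^×| = 2^8 − 1 = 255. Prime factorization: 255 = 3·5·17.
f is primitive ⇔ t has order 255 in GF(2)[t]/(f), i.e. t^(255/q) ≠ 1 for each prime q | 255.
t^(85) mod f = t⁶ + t³ + t² + t.
t^(51) mod f = t⁵ + t⁴ + t² + 1.
t^(15) mod f = t⁷ + t⁶ + t⁴ + t³.
None equal 1, so t has full order 255; f is primitive.

Yes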